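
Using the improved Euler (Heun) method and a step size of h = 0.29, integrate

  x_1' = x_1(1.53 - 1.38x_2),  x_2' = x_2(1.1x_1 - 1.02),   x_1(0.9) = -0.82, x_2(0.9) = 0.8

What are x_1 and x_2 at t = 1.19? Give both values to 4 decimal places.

-1.0098, 0.4726

Heun on (x_1,x_2): k1 = f(t_n, state_n); k2 = f(t_n + h, state_n + h·k1); state_{n+1} = state_n + (h/2)·(k1 + k2).
0.900000: (-0.820000, 0.800000)
  k1 = (-0.349320, -1.537600)
  predictor → (-0.921303, 0.354096)
  k2 = (-0.959396, -0.720031)
  → (-1.009764, 0.472644)
(x_1(1.19), x_2(1.19)) ≈ (-1.0098, 0.4726)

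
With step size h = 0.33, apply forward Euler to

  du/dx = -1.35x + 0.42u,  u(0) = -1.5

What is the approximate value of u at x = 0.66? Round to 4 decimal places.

Euler: u_{n+1} = u_n + h·f(x_n, u_n).
x=0.000000, u=-1.500000: f=-0.630000 → u ← -1.500000 + 0.33·(-0.630000) = -1.707900
x=0.330000, u=-1.707900: f=-1.162818 → u ← -1.707900 + 0.33·(-1.162818) = -2.091630
u(0.66) ≈ -2.0916

-2.0916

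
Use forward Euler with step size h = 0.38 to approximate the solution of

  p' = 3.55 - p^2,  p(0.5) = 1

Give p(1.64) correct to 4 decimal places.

Euler: p_{n+1} = p_n + h·f(x_n, p_n).
x=0.500000, p=1.000000: f=2.550000 → p ← 1.000000 + 0.38·2.550000 = 1.969000
x=0.880000, p=1.969000: f=-0.326961 → p ← 1.969000 + 0.38·(-0.326961) = 1.844755
x=1.260000, p=1.844755: f=0.146880 → p ← 1.844755 + 0.38·0.146880 = 1.900569
p(1.64) ≈ 1.9006

1.9006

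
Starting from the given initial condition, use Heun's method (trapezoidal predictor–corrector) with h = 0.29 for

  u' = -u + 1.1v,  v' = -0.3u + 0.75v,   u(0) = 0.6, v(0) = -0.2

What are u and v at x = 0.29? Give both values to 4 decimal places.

Heun on (u,v): k1 = f(x_n, state_n); k2 = f(x_n + h, state_n + h·k1); state_{n+1} = state_n + (h/2)·(k1 + k2).
0.000000: (0.600000, -0.200000)
  k1 = (-0.820000, -0.330000)
  predictor → (0.362200, -0.295700)
  k2 = (-0.687470, -0.330435)
  → (0.381417, -0.295763)
(u(0.29), v(0.29)) ≈ (0.3814, -0.2958)

0.3814, -0.2958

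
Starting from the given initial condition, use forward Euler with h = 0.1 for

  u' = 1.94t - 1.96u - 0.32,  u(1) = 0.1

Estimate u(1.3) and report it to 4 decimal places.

Euler: u_{n+1} = u_n + h·f(t_n, u_n).
t=1.000000, u=0.100000: f=1.424000 → u ← 0.100000 + 0.1·1.424000 = 0.242400
t=1.100000, u=0.242400: f=1.338896 → u ← 0.242400 + 0.1·1.338896 = 0.376290
t=1.200000, u=0.376290: f=1.270472 → u ← 0.376290 + 0.1·1.270472 = 0.503337
u(1.3) ≈ 0.5033

0.5033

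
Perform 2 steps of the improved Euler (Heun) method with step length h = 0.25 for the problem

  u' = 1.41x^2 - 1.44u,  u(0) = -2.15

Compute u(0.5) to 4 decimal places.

Heun: k1 = f(x_n, u_n); k2 = f(x_n + h, u_n + h·k1); u_{n+1} = u_n + (h/2)·(k1 + k2).
x=0.000000, u=-2.150000:
  k1 = f(0.000000, -2.150000) = 3.096000
  k2 = f(0.250000, -1.376000) = 2.069565
  u ← -2.150000 + (0.25/2)·(3.096000 + 2.069565) = -1.504304
x=0.250000, u=-1.504304:
  k1 = f(0.250000, -1.504304) = 2.254323
  k2 = f(0.500000, -0.940724) = 1.707142
  u ← -1.504304 + (0.25/2)·(2.254323 + 1.707142) = -1.009121
u(0.5) ≈ -1.0091

-1.0091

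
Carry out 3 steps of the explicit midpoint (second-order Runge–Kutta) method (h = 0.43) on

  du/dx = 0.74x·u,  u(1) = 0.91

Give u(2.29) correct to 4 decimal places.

4.0166

Midpoint: k1 = f(x_n, u_n); k2 = f(x_n + h/2, u_n + (h/2)·k1); u_{n+1} = u_n + h·k2.
x=1.000000, u=0.910000:
  k1 = f(1.000000, 0.910000) = 0.673400
  k2 = f(1.215000, 1.054781) = 0.948354
  u ← 0.910000 + 0.43·0.948354 = 1.317792
x=1.430000, u=1.317792:
  k1 = f(1.430000, 1.317792) = 1.394488
  k2 = f(1.645000, 1.617607) = 1.969113
  u ← 1.317792 + 0.43·1.969113 = 2.164511
x=1.860000, u=2.164511:
  k1 = f(1.860000, 2.164511) = 2.979232
  k2 = f(2.075000, 2.805046) = 4.307147
  u ← 2.164511 + 0.43·4.307147 = 4.016584
u(2.29) ≈ 4.0166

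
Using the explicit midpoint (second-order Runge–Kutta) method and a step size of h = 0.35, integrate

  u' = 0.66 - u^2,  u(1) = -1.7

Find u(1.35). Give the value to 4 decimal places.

-2.9982

Midpoint: k1 = f(s_n, u_n); k2 = f(s_n + h/2, u_n + (h/2)·k1); u_{n+1} = u_n + h·k2.
s=1.000000, u=-1.700000:
  k1 = f(1.000000, -1.700000) = -2.230000
  k2 = f(1.175000, -2.090250) = -3.709145
  u ← -1.700000 + 0.35·(-3.709145) = -2.998201
u(1.35) ≈ -2.9982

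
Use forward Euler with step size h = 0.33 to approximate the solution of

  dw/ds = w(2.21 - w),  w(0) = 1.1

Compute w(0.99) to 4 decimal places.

Euler: w_{n+1} = w_n + h·f(s_n, w_n).
s=0.000000, w=1.100000: f=1.221000 → w ← 1.100000 + 0.33·1.221000 = 1.502930
s=0.330000, w=1.502930: f=1.062677 → w ← 1.502930 + 0.33·1.062677 = 1.853613
s=0.660000, w=1.853613: f=0.660603 → w ← 1.853613 + 0.33·0.660603 = 2.071612
w(0.99) ≈ 2.0716

2.0716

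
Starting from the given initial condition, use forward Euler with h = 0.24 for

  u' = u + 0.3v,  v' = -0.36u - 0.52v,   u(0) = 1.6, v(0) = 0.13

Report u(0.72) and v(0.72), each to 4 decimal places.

Euler on (u,v): u_{n+1} = u_n + h·u', v_{n+1} = v_n + h·v'.
0.000000: (1.600000, 0.130000); f=(1.639000, -0.643600) → (1.993360, -0.024464)
0.240000: (1.993360, -0.024464); f=(1.986021, -0.704888) → (2.470005, -0.193637)
0.480000: (2.470005, -0.193637); f=(2.411914, -0.788510) → (3.048864, -0.382880)
(u(0.72), v(0.72)) ≈ (3.0489, -0.3829)

3.0489, -0.3829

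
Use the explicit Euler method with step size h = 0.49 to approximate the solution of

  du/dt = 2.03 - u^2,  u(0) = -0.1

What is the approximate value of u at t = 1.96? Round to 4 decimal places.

1.4366

Euler: u_{n+1} = u_n + h·f(t_n, u_n).
t=0.000000, u=-0.100000: f=2.020000 → u ← -0.100000 + 0.49·2.020000 = 0.889800
t=0.490000, u=0.889800: f=1.238256 → u ← 0.889800 + 0.49·1.238256 = 1.496545
t=0.980000, u=1.496545: f=-0.209648 → u ← 1.496545 + 0.49·(-0.209648) = 1.393818
t=1.470000, u=1.393818: f=0.087272 → u ← 1.393818 + 0.49·0.087272 = 1.436581
u(1.96) ≈ 1.4366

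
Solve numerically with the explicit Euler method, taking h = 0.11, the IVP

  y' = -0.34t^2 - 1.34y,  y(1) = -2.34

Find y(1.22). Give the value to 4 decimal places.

Euler: y_{n+1} = y_n + h·f(t_n, y_n).
t=1.000000, y=-2.340000: f=2.795600 → y ← -2.340000 + 0.11·2.795600 = -2.032484
t=1.110000, y=-2.032484: f=2.304615 → y ← -2.032484 + 0.11·2.304615 = -1.778976
y(1.22) ≈ -1.7790

-1.7790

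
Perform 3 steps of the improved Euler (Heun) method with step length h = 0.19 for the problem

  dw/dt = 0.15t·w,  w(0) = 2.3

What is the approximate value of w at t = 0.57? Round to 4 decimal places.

Heun: k1 = f(t_n, w_n); k2 = f(t_n + h, w_n + h·k1); w_{n+1} = w_n + (h/2)·(k1 + k2).
t=0.000000, w=2.300000:
  k1 = f(0.000000, 2.300000) = 0.000000
  k2 = f(0.190000, 2.300000) = 0.065550
  w ← 2.300000 + (0.19/2)·(0.000000 + 0.065550) = 2.306227
t=0.190000, w=2.306227:
  k1 = f(0.190000, 2.306227) = 0.065727
  k2 = f(0.380000, 2.318715) = 0.132167
  w ← 2.306227 + (0.19/2)·(0.065727 + 0.132167) = 2.325027
t=0.380000, w=2.325027:
  k1 = f(0.380000, 2.325027) = 0.132527
  k2 = f(0.570000, 2.350207) = 0.200943
  w ← 2.325027 + (0.19/2)·(0.132527 + 0.200943) = 2.356707
w(0.57) ≈ 2.3567

2.3567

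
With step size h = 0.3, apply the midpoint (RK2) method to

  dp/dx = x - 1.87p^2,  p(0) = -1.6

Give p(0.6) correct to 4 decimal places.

Midpoint: k1 = f(x_n, p_n); k2 = f(x_n + h/2, p_n + (h/2)·k1); p_{n+1} = p_n + h·k2.
x=0.000000, p=-1.600000:
  k1 = f(0.000000, -1.600000) = -4.787200
  k2 = f(0.150000, -2.318080) = -9.898435
  p ← -1.600000 + 0.3·(-9.898435) = -4.569531
x=0.300000, p=-4.569531:
  k1 = f(0.300000, -4.569531) = -38.746741
  k2 = f(0.450000, -10.381542) = -201.091887
  p ← -4.569531 + 0.3·(-201.091887) = -64.897097
p(0.6) ≈ -64.8971

-64.8971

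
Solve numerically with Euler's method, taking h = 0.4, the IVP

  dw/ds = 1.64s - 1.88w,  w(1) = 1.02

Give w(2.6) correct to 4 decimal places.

1.8064

Euler: w_{n+1} = w_n + h·f(s_n, w_n).
s=1.000000, w=1.020000: f=-0.277600 → w ← 1.020000 + 0.4·(-0.277600) = 0.908960
s=1.400000, w=0.908960: f=0.587155 → w ← 0.908960 + 0.4·0.587155 = 1.143822
s=1.800000, w=1.143822: f=0.801614 → w ← 1.143822 + 0.4·0.801614 = 1.464468
s=2.200000, w=1.464468: f=0.854800 → w ← 1.464468 + 0.4·0.854800 = 1.806388
w(2.6) ≈ 1.8064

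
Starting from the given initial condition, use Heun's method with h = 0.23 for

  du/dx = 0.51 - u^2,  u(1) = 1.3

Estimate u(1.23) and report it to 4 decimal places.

1.1013

Heun: k1 = f(x_n, u_n); k2 = f(x_n + h, u_n + h·k1); u_{n+1} = u_n + (h/2)·(k1 + k2).
x=1.000000, u=1.300000:
  k1 = f(1.000000, 1.300000) = -1.180000
  k2 = f(1.230000, 1.028600) = -0.548018
  u ← 1.300000 + (0.23/2)·(-1.180000 + (-0.548018)) = 1.101278
u(1.23) ≈ 1.1013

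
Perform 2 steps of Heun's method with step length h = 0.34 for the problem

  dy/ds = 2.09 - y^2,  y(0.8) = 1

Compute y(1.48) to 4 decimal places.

1.3332

Heun: k1 = f(s_n, y_n); k2 = f(s_n + h, y_n + h·k1); y_{n+1} = y_n + (h/2)·(k1 + k2).
s=0.800000, y=1.000000:
  k1 = f(0.800000, 1.000000) = 1.090000
  k2 = f(1.140000, 1.370600) = 0.211456
  y ← 1.000000 + (0.34/2)·(1.090000 + 0.211456) = 1.221247
s=1.140000, y=1.221247:
  k1 = f(1.140000, 1.221247) = 0.598555
  k2 = f(1.480000, 1.424756) = 0.060070
  y ← 1.221247 + (0.34/2)·(0.598555 + 0.060070) = 1.333214
y(1.48) ≈ 1.3332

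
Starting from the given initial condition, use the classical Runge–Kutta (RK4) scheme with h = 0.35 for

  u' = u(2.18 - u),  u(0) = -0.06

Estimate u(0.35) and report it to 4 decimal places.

RK4: k1 = f(t_n, u_n); k2 = f(t_n + h/2, u_n + (h/2)·k1); k3 = f(t_n + h/2, u_n + (h/2)·k2); k4 = f(t_n + h, u_n + h·k3); u_{n+1} = u_n + (h/6)·(k1 + 2k2 + 2k3 + k4).
t=0.000000, u=-0.060000:
  k1 = f(0.000000, -0.060000) = -0.134400
  k2 = f(0.175000, -0.083520) = -0.189049
  k3 = f(0.175000, -0.093084) = -0.211587
  k4 = f(0.350000, -0.134055) = -0.310212
  u ← -0.060000 + (0.35/6)·(k1 + 2k2 + 2k3 + k4) = -0.132677
u(0.35) ≈ -0.1327

-0.1327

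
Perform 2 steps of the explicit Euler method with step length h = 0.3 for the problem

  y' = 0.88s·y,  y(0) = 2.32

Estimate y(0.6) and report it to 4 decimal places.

2.5037

Euler: y_{n+1} = y_n + h·f(s_n, y_n).
s=0.000000, y=2.320000: f=0.000000 → y ← 2.320000 + 0.3·0.000000 = 2.320000
s=0.300000, y=2.320000: f=0.612480 → y ← 2.320000 + 0.3·0.612480 = 2.503744
y(0.6) ≈ 2.5037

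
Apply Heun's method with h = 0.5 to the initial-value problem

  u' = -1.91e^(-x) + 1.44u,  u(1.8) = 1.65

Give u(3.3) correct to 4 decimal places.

Heun: k1 = f(x_n, u_n); k2 = f(x_n + h, u_n + h·k1); u_{n+1} = u_n + (h/2)·(k1 + k2).
x=1.800000, u=1.650000:
  k1 = f(1.800000, 1.650000) = 2.060279
  k2 = f(2.300000, 2.680140) = 3.667907
  u ← 1.650000 + (0.5/2)·(2.060279 + 3.667907) = 3.082046
x=2.300000, u=3.082046:
  k1 = f(2.300000, 3.082046) = 4.246652
  k2 = f(2.800000, 5.205373) = 7.379589
  u ← 3.082046 + (0.5/2)·(4.246652 + 7.379589) = 5.988607
x=2.800000, u=5.988607:
  k1 = f(2.800000, 5.988607) = 8.507447
  k2 = f(3.300000, 10.242330) = 14.678509
  u ← 5.988607 + (0.5/2)·(8.507447 + 14.678509) = 11.785096
u(3.3) ≈ 11.7851

11.7851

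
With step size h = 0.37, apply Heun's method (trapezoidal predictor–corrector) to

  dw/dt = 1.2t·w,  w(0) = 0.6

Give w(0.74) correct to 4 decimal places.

Heun: k1 = f(t_n, w_n); k2 = f(t_n + h, w_n + h·k1); w_{n+1} = w_n + (h/2)·(k1 + k2).
t=0.000000, w=0.600000:
  k1 = f(0.000000, 0.600000) = 0.000000
  k2 = f(0.370000, 0.600000) = 0.266400
  w ← 0.600000 + (0.37/2)·(0.000000 + 0.266400) = 0.649284
t=0.370000, w=0.649284:
  k1 = f(0.370000, 0.649284) = 0.288282
  k2 = f(0.740000, 0.755948) = 0.671282
  w ← 0.649284 + (0.37/2)·(0.288282 + 0.671282) = 0.826803
w(0.74) ≈ 0.8268

0.8268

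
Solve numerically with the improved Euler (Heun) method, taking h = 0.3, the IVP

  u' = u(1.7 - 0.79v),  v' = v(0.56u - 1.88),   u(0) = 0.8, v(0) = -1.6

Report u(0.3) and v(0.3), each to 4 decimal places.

1.7045, -1.1148

Heun on (u,v): k1 = f(x_n, state_n); k2 = f(x_n + h, state_n + h·k1); state_{n+1} = state_n + (h/2)·(k1 + k2).
0.000000: (0.800000, -1.600000)
  k1 = (2.371200, 2.291200)
  predictor → (1.511360, -0.912640)
  k2 = (3.658981, 0.943340)
  → (1.704527, -1.114819)
(u(0.3), v(0.3)) ≈ (1.7045, -1.1148)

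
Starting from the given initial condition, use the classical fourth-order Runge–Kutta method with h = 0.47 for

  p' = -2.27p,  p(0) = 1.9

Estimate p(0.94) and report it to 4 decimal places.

0.2379

RK4: k1 = f(x_n, p_n); k2 = f(x_n + h/2, p_n + (h/2)·k1); k3 = f(x_n + h/2, p_n + (h/2)·k2); k4 = f(x_n + h, p_n + h·k3); p_{n+1} = p_n + (h/6)·(k1 + 2k2 + 2k3 + k4).
x=0.000000, p=1.900000:
  k1 = f(0.000000, 1.900000) = -4.313000
  k2 = f(0.235000, 0.886445) = -2.012230
  k3 = f(0.235000, 1.427126) = -3.239576
  k4 = f(0.470000, 0.377399) = -0.856697
  p ← 1.900000 + (0.47/6)·(k1 + 2k2 + 2k3 + k4) = 0.672258
x=0.470000, p=0.672258:
  k1 = f(0.470000, 0.672258) = -1.526025
  k2 = f(0.705000, 0.313642) = -0.711967
  k3 = f(0.705000, 0.504945) = -1.146226
  k4 = f(0.940000, 0.133531) = -0.303116
  p ← 0.672258 + (0.47/6)·(k1 + 2k2 + 2k3 + k4) = 0.237858
p(0.94) ≈ 0.2379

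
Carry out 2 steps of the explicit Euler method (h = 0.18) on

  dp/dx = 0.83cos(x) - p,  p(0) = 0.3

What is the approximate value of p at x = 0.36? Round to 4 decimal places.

Euler: p_{n+1} = p_n + h·f(x_n, p_n).
x=0.000000, p=0.300000: f=0.530000 → p ← 0.300000 + 0.18·0.530000 = 0.395400
x=0.180000, p=0.395400: f=0.421190 → p ← 0.395400 + 0.18·0.421190 = 0.471214
p(0.36) ≈ 0.4712

0.4712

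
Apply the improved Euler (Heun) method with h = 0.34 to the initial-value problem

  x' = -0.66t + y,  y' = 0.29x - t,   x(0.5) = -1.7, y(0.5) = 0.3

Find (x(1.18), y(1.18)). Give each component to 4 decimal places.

-2.1438, -0.6283

Heun on (x,y): k1 = f(t_n, state_n); k2 = f(t_n + h, state_n + h·k1); state_{n+1} = state_n + (h/2)·(k1 + k2).
0.500000: (-1.700000, 0.300000)
  k1 = (-0.030000, -0.993000)
  predictor → (-1.710200, -0.037620)
  k2 = (-0.592020, -1.335958)
  → (-1.805743, -0.095923)
0.840000: (-1.805743, -0.095923)
  k1 = (-0.650323, -1.363666)
  predictor → (-2.026853, -0.559569)
  k2 = (-1.338369, -1.767787)
  → (-2.143821, -0.628270)
(x(1.18), y(1.18)) ≈ (-2.1438, -0.6283)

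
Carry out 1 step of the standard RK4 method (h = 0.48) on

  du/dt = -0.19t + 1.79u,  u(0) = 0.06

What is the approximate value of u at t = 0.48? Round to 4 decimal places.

RK4: k1 = f(t_n, u_n); k2 = f(t_n + h/2, u_n + (h/2)·k1); k3 = f(t_n + h/2, u_n + (h/2)·k2); k4 = f(t_n + h, u_n + h·k3); u_{n+1} = u_n + (h/6)·(k1 + 2k2 + 2k3 + k4).
t=0.000000, u=0.060000:
  k1 = f(0.000000, 0.060000) = 0.107400
  k2 = f(0.240000, 0.085776) = 0.107939
  k3 = f(0.240000, 0.085905) = 0.108171
  k4 = f(0.480000, 0.111922) = 0.109140
  u ← 0.060000 + (0.48/6)·(k1 + 2k2 + 2k3 + k4) = 0.111901
u(0.48) ≈ 0.1119

0.1119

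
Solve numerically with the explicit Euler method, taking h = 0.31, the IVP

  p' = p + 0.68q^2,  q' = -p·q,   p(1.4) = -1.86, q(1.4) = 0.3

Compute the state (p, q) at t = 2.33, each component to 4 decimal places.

Euler on (p,q): p_{n+1} = p_n + h·p', q_{n+1} = q_n + h·q'.
1.400000: (-1.860000, 0.300000); f=(-1.798800, 0.558000) → (-2.417628, 0.472980)
1.710000: (-2.417628, 0.472980); f=(-2.265505, 1.143490) → (-3.119935, 0.827462)
2.020000: (-3.119935, 0.827462); f=(-2.654343, 2.581627) → (-3.942781, 1.627766)
(p(2.33), q(2.33)) ≈ (-3.9428, 1.6278)

-3.9428, 1.6278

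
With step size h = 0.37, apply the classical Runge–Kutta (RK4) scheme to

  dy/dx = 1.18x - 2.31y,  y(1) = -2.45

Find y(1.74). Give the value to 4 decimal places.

RK4: k1 = f(x_n, y_n); k2 = f(x_n + h/2, y_n + (h/2)·k1); k3 = f(x_n + h/2, y_n + (h/2)·k2); k4 = f(x_n + h, y_n + h·k3); y_{n+1} = y_n + (h/6)·(k1 + 2k2 + 2k3 + k4).
x=1.000000, y=-2.450000:
  k1 = f(1.000000, -2.450000) = 6.839500
  k2 = f(1.185000, -1.184693) = 4.134940
  k3 = f(1.185000, -1.685036) = 5.290734
  k4 = f(1.370000, -0.492429) = 2.754110
  y ← -2.450000 + (0.37/6)·(k1 + 2k2 + 2k3 + k4) = -0.695894
x=1.370000, y=-0.695894:
  k1 = f(1.370000, -0.695894) = 3.224116
  k2 = f(1.555000, -0.099433) = 2.064590
  k3 = f(1.555000, -0.313945) = 2.560113
  k4 = f(1.740000, 0.251348) = 1.472587
  y ← -0.695894 + (0.37/6)·(k1 + 2k2 + 2k3 + k4) = 0.164116
y(1.74) ≈ 0.1641

0.1641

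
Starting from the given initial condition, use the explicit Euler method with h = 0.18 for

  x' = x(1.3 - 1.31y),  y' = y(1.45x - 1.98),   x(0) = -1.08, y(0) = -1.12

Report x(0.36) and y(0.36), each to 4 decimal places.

-2.1511, -0.0897

Euler on (x,y): x_{n+1} = x_n + h·x', y_{n+1} = y_n + h·y'.
0.000000: (-1.080000, -1.120000); f=(-2.988576, 3.971520) → (-1.617944, -0.405126)
0.180000: (-1.617944, -0.405126); f=(-2.961995, 1.752584) → (-2.151103, -0.089661)
(x(0.36), y(0.36)) ≈ (-2.1511, -0.0897)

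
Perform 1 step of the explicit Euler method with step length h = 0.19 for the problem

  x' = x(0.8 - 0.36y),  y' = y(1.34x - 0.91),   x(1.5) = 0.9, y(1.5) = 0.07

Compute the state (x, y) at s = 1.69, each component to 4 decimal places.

Euler on (x,y): x_{n+1} = x_n + h·x', y_{n+1} = y_n + h·y'.
1.500000: (0.900000, 0.070000); f=(0.697320, 0.020720) → (1.032491, 0.073937)
(x(1.69), y(1.69)) ≈ (1.0325, 0.0739)

1.0325, 0.0739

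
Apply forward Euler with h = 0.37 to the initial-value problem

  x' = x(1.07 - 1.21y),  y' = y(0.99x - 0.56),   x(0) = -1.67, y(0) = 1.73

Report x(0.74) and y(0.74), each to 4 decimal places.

Euler on (x,y): x_{n+1} = x_n + h·x', y_{n+1} = y_n + h·y'.
0.000000: (-1.670000, 1.730000); f=(1.708911, -3.829009) → (-1.037703, 0.313267)
0.370000: (-1.037703, 0.313267); f=(-0.716998, -0.497256) → (-1.302992, 0.129282)
(x(0.74), y(0.74)) ≈ (-1.3030, 0.1293)

-1.3030, 0.1293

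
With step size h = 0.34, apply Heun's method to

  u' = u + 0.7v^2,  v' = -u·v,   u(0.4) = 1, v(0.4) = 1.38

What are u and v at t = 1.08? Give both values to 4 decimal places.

Heun on (u,v): k1 = f(t_n, state_n); k2 = f(t_n + h, state_n + h·k1); state_{n+1} = state_n + (h/2)·(k1 + k2).
0.400000: (1.000000, 1.380000)
  k1 = (2.333080, -1.380000)
  predictor → (1.793247, 0.910800)
  k2 = (2.373937, -1.633290)
  → (1.800193, 0.867741)
0.740000: (1.800193, 0.867741)
  k1 = (2.327275, -1.562101)
  predictor → (2.591466, 0.336627)
  k2 = (2.670788, -0.872356)
  → (2.649864, 0.453883)
(u(1.08), v(1.08)) ≈ (2.6499, 0.4539)

2.6499, 0.4539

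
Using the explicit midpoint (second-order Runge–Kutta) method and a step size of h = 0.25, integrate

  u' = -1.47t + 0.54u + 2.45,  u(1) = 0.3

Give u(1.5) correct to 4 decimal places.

0.7569

Midpoint: k1 = f(t_n, u_n); k2 = f(t_n + h/2, u_n + (h/2)·k1); u_{n+1} = u_n + h·k2.
t=1.000000, u=0.300000:
  k1 = f(1.000000, 0.300000) = 1.142000
  k2 = f(1.125000, 0.442750) = 1.035335
  u ← 0.300000 + 0.25·1.035335 = 0.558834
t=1.250000, u=0.558834:
  k1 = f(1.250000, 0.558834) = 0.914270
  k2 = f(1.375000, 0.673118) = 0.792233
  u ← 0.558834 + 0.25·0.792233 = 0.756892
u(1.5) ≈ 0.7569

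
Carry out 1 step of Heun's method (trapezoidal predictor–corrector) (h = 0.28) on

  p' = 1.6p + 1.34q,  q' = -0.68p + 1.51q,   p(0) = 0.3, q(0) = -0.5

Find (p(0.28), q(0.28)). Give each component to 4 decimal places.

0.1845, -0.8202

Heun on (p,q): k1 = f(t_n, state_n); k2 = f(t_n + h, state_n + h·k1); state_{n+1} = state_n + (h/2)·(k1 + k2).
0.000000: (0.300000, -0.500000)
  k1 = (-0.190000, -0.959000)
  predictor → (0.246800, -0.768520)
  k2 = (-0.634937, -1.328289)
  → (0.184509, -0.820220)
(p(0.28), q(0.28)) ≈ (0.1845, -0.8202)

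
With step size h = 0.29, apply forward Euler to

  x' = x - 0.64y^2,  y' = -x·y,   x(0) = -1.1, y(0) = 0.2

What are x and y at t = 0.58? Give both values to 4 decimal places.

Euler on (x,y): x_{n+1} = x_n + h·x', y_{n+1} = y_n + h·y'.
0.000000: (-1.100000, 0.200000); f=(-1.125600, 0.220000) → (-1.426424, 0.263800)
0.290000: (-1.426424, 0.263800); f=(-1.470962, 0.376291) → (-1.853003, 0.372924)
(x(0.58), y(0.58)) ≈ (-1.8530, 0.3729)

-1.8530, 0.3729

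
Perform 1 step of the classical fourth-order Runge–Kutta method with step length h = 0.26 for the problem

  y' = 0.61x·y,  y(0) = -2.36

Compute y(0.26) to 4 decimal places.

RK4: k1 = f(x_n, y_n); k2 = f(x_n + h/2, y_n + (h/2)·k1); k3 = f(x_n + h/2, y_n + (h/2)·k2); k4 = f(x_n + h, y_n + h·k3); y_{n+1} = y_n + (h/6)·(k1 + 2k2 + 2k3 + k4).
x=0.000000, y=-2.360000:
  k1 = f(0.000000, -2.360000) = 0.000000
  k2 = f(0.130000, -2.360000) = -0.187148
  k3 = f(0.130000, -2.384329) = -0.189077
  k4 = f(0.260000, -2.409160) = -0.382093
  y ← -2.360000 + (0.26/6)·(k1 + 2k2 + 2k3 + k4) = -2.409164
y(0.26) ≈ -2.4092

-2.4092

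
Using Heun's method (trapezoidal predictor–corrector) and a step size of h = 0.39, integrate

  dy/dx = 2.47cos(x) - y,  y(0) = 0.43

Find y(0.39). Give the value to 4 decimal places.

1.0343

Heun: k1 = f(x_n, y_n); k2 = f(x_n + h, y_n + h·k1); y_{n+1} = y_n + (h/2)·(k1 + k2).
x=0.000000, y=0.430000:
  k1 = f(0.000000, 0.430000) = 2.040000
  k2 = f(0.390000, 1.225600) = 1.058925
  y ← 0.430000 + (0.39/2)·(2.040000 + 1.058925) = 1.034290
y(0.39) ≈ 1.0343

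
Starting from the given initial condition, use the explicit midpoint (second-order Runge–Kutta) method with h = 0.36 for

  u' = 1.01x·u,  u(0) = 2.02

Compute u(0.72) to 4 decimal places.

2.6024

Midpoint: k1 = f(x_n, u_n); k2 = f(x_n + h/2, u_n + (h/2)·k1); u_{n+1} = u_n + h·k2.
x=0.000000, u=2.020000:
  k1 = f(0.000000, 2.020000) = 0.000000
  k2 = f(0.180000, 2.020000) = 0.367236
  u ← 2.020000 + 0.36·0.367236 = 2.152205
x=0.360000, u=2.152205:
  k1 = f(0.360000, 2.152205) = 0.782542
  k2 = f(0.540000, 2.293062) = 1.250636
  u ← 2.152205 + 0.36·1.250636 = 2.602434
u(0.72) ≈ 2.6024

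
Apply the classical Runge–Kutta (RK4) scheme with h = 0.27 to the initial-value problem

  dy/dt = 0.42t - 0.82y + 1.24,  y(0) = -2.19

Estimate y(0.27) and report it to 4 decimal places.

RK4: k1 = f(t_n, y_n); k2 = f(t_n + h/2, y_n + (h/2)·k1); k3 = f(t_n + h/2, y_n + (h/2)·k2); k4 = f(t_n + h, y_n + h·k3); y_{n+1} = y_n + (h/6)·(k1 + 2k2 + 2k3 + k4).
t=0.000000, y=-2.190000:
  k1 = f(0.000000, -2.190000) = 3.035800
  k2 = f(0.135000, -1.780167) = 2.756437
  k3 = f(0.135000, -1.817881) = 2.787362
  k4 = f(0.270000, -1.437412) = 2.532078
  y ← -2.190000 + (0.27/6)·(k1 + 2k2 + 2k3 + k4) = -1.440504
y(0.27) ≈ -1.4405

-1.4405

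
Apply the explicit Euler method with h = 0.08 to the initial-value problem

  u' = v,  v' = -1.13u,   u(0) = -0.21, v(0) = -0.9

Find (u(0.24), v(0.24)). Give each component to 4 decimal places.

-0.4209, -0.8237

Euler on (u,v): u_{n+1} = u_n + h·u', v_{n+1} = v_n + h·v'.
0.000000: (-0.210000, -0.900000); f=(-0.900000, 0.237300) → (-0.282000, -0.881016)
0.080000: (-0.282000, -0.881016); f=(-0.881016, 0.318660) → (-0.352481, -0.855523)
0.160000: (-0.352481, -0.855523); f=(-0.855523, 0.398304) → (-0.420923, -0.823659)
(u(0.24), v(0.24)) ≈ (-0.4209, -0.8237)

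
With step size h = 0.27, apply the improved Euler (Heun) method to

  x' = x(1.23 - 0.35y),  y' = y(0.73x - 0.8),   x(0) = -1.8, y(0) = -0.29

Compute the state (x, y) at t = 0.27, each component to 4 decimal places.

Heun on (x,y): k1 = f(t_n, state_n); k2 = f(t_n + h, state_n + h·k1); state_{n+1} = state_n + (h/2)·(k1 + k2).
0.000000: (-1.800000, -0.290000)
  k1 = (-2.396700, 0.613060)
  predictor → (-2.447109, -0.124474)
  k2 = (-3.116554, 0.321938)
  → (-2.544289, -0.163775)
(x(0.27), y(0.27)) ≈ (-2.5443, -0.1638)

-2.5443, -0.1638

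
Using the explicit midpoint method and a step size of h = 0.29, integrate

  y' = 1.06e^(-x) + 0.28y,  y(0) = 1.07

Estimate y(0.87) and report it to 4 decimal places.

2.0740

Midpoint: k1 = f(x_n, y_n); k2 = f(x_n + h/2, y_n + (h/2)·k1); y_{n+1} = y_n + h·k2.
x=0.000000, y=1.070000:
  k1 = f(0.000000, 1.070000) = 1.359600
  k2 = f(0.145000, 1.267142) = 1.271723
  y ← 1.070000 + 0.29·1.271723 = 1.438800
x=0.290000, y=1.438800:
  k1 = f(0.290000, 1.438800) = 1.196023
  k2 = f(0.435000, 1.612223) = 1.137523
  y ← 1.438800 + 0.29·1.137523 = 1.768681
x=0.580000, y=1.768681:
  k1 = f(0.580000, 1.768681) = 1.088723
  k2 = f(0.725000, 1.926546) = 1.052817
  y ← 1.768681 + 0.29·1.052817 = 2.073998
y(0.87) ≈ 2.0740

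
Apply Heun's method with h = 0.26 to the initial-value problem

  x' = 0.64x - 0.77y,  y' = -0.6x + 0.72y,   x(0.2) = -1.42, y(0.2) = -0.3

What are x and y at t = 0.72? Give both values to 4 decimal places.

-1.9214, 0.1701

Heun on (x,y): k1 = f(t_n, state_n); k2 = f(t_n + h, state_n + h·k1); state_{n+1} = state_n + (h/2)·(k1 + k2).
0.200000: (-1.420000, -0.300000)
  k1 = (-0.677800, 0.636000)
  predictor → (-1.596228, -0.134640)
  k2 = (-0.917913, 0.860796)
  → (-1.627443, -0.105417)
0.460000: (-1.627443, -0.105417)
  k1 = (-0.960393, 0.900566)
  predictor → (-1.877145, 0.128731)
  k2 = (-1.300495, 1.218973)
  → (-1.921358, 0.170123)
(x(0.72), y(0.72)) ≈ (-1.9214, 0.1701)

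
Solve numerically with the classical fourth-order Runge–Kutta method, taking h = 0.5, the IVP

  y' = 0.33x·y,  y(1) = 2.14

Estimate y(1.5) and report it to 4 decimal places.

RK4: k1 = f(x_n, y_n); k2 = f(x_n + h/2, y_n + (h/2)·k1); k3 = f(x_n + h/2, y_n + (h/2)·k2); k4 = f(x_n + h, y_n + h·k3); y_{n+1} = y_n + (h/6)·(k1 + 2k2 + 2k3 + k4).
x=1.000000, y=2.140000:
  k1 = f(1.000000, 2.140000) = 0.706200
  k2 = f(1.250000, 2.316550) = 0.955577
  k3 = f(1.250000, 2.378894) = 0.981294
  k4 = f(1.500000, 2.630647) = 1.302170
  y ← 2.140000 + (0.5/6)·(k1 + 2k2 + 2k3 + k4) = 2.630176
y(1.5) ≈ 2.6302

2.6302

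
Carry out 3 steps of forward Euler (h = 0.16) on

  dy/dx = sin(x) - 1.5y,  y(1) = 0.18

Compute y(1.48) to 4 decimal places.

0.4233

Euler: y_{n+1} = y_n + h·f(x_n, y_n).
x=1.000000, y=0.180000: f=0.571471 → y ← 0.180000 + 0.16·0.571471 = 0.271435
x=1.160000, y=0.271435: f=0.509650 → y ← 0.271435 + 0.16·0.509650 = 0.352979
x=1.320000, y=0.352979: f=0.439246 → y ← 0.352979 + 0.16·0.439246 = 0.423259
y(1.48) ≈ 0.4233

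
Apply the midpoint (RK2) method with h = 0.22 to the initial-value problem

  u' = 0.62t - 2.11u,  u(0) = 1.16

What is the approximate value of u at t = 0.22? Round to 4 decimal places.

Midpoint: k1 = f(t_n, u_n); k2 = f(t_n + h/2, u_n + (h/2)·k1); u_{n+1} = u_n + h·k2.
t=0.000000, u=1.160000:
  k1 = f(0.000000, 1.160000) = -2.447600
  k2 = f(0.110000, 0.890764) = -1.811312
  u ← 1.160000 + 0.22·(-1.811312) = 0.761511
u(0.22) ≈ 0.7615

0.7615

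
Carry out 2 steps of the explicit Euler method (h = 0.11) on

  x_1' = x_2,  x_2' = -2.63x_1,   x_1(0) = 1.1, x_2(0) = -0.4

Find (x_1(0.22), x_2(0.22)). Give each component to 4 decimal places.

Euler on (x_1,x_2): x_1_{n+1} = x_1_n + h·x_1', x_2_{n+1} = x_2_n + h·x_2'.
0.000000: (1.100000, -0.400000); f=(-0.400000, -2.893000) → (1.056000, -0.718230)
0.110000: (1.056000, -0.718230); f=(-0.718230, -2.777280) → (0.976995, -1.023731)
(x_1(0.22), x_2(0.22)) ≈ (0.9770, -1.0237)

0.9770, -1.0237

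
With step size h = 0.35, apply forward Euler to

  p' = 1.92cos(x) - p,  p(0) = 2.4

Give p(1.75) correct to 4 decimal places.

Euler: p_{n+1} = p_n + h·f(x_n, p_n).
x=0.000000, p=2.400000: f=-0.480000 → p ← 2.400000 + 0.35·(-0.480000) = 2.232000
x=0.350000, p=2.232000: f=-0.428404 → p ← 2.232000 + 0.35·(-0.428404) = 2.082058
x=0.700000, p=2.082058: f=-0.613561 → p ← 2.082058 + 0.35·(-0.613561) = 1.867312
x=1.050000, p=1.867312: f=-0.911976 → p ← 1.867312 + 0.35·(-0.911976) = 1.548121
x=1.400000, p=1.548121: f=-1.221784 → p ← 1.548121 + 0.35·(-1.221784) = 1.120496
p(1.75) ≈ 1.1205

1.1205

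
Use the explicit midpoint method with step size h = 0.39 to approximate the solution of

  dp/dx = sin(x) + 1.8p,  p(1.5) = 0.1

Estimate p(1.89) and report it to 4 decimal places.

Midpoint: k1 = f(x_n, p_n); k2 = f(x_n + h/2, p_n + (h/2)·k1); p_{n+1} = p_n + h·k2.
x=1.500000, p=0.100000:
  k1 = f(1.500000, 0.100000) = 1.177495
  k2 = f(1.695000, 0.329612) = 1.585597
  p ← 0.100000 + 0.39·1.585597 = 0.718383
p(1.89) ≈ 0.7184

0.7184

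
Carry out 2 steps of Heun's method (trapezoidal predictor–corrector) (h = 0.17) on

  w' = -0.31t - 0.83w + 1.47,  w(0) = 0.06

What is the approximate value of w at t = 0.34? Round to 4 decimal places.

0.4627

Heun: k1 = f(t_n, w_n); k2 = f(t_n + h, w_n + h·k1); w_{n+1} = w_n + (h/2)·(k1 + k2).
t=0.000000, w=0.060000:
  k1 = f(0.000000, 0.060000) = 1.420200
  k2 = f(0.170000, 0.301434) = 1.167110
  w ← 0.060000 + (0.17/2)·(1.420200 + 1.167110) = 0.279921
t=0.170000, w=0.279921:
  k1 = f(0.170000, 0.279921) = 1.184965
  k2 = f(0.340000, 0.481365) = 0.965067
  w ← 0.279921 + (0.17/2)·(1.184965 + 0.965067) = 0.462674
w(0.34) ≈ 0.4627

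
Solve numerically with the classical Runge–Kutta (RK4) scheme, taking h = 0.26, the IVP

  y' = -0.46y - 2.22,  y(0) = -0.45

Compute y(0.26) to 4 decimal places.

RK4: k1 = f(t_n, y_n); k2 = f(t_n + h/2, y_n + (h/2)·k1); k3 = f(t_n + h/2, y_n + (h/2)·k2); k4 = f(t_n + h, y_n + h·k3); y_{n+1} = y_n + (h/6)·(k1 + 2k2 + 2k3 + k4).
t=0.000000, y=-0.450000:
  k1 = f(0.000000, -0.450000) = -2.013000
  k2 = f(0.130000, -0.711690) = -1.892623
  k3 = f(0.130000, -0.696041) = -1.899821
  k4 = f(0.260000, -0.943954) = -1.785781
  y ← -0.450000 + (0.26/6)·(k1 + 2k2 + 2k3 + k4) = -0.943292
y(0.26) ≈ -0.9433

-0.9433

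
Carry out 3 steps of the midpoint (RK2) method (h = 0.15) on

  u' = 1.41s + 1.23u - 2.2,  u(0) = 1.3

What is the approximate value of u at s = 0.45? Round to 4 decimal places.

Midpoint: k1 = f(s_n, u_n); k2 = f(s_n + h/2, u_n + (h/2)·k1); u_{n+1} = u_n + h·k2.
s=0.000000, u=1.300000:
  k1 = f(0.000000, 1.300000) = -0.601000
  k2 = f(0.075000, 1.254925) = -0.550692
  u ← 1.300000 + 0.15·(-0.550692) = 1.217396
s=0.150000, u=1.217396:
  k1 = f(0.150000, 1.217396) = -0.491103
  k2 = f(0.225000, 1.180563) = -0.430657
  u ← 1.217396 + 0.15·(-0.430657) = 1.152798
s=0.300000, u=1.152798:
  k1 = f(0.300000, 1.152798) = -0.359059
  k2 = f(0.375000, 1.125868) = -0.286432
  u ← 1.152798 + 0.15·(-0.286432) = 1.109833
u(0.45) ≈ 1.1098

1.1098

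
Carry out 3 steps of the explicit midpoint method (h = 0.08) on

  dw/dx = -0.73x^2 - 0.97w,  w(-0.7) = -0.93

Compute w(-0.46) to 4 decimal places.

-0.7892

Midpoint: k1 = f(x_n, w_n); k2 = f(x_n + h/2, w_n + (h/2)·k1); w_{n+1} = w_n + h·k2.
x=-0.700000, w=-0.930000:
  k1 = f(-0.700000, -0.930000) = 0.544400
  k2 = f(-0.660000, -0.908224) = 0.562989
  w ← -0.930000 + 0.08·0.562989 = -0.884961
x=-0.620000, w=-0.884961:
  k1 = f(-0.620000, -0.884961) = 0.577800
  k2 = f(-0.580000, -0.861849) = 0.590421
  w ← -0.884961 + 0.08·0.590421 = -0.837727
x=-0.540000, w=-0.837727:
  k1 = f(-0.540000, -0.837727) = 0.599727
  k2 = f(-0.500000, -0.813738) = 0.606826
  w ← -0.837727 + 0.08·0.606826 = -0.789181
w(-0.46) ≈ -0.7892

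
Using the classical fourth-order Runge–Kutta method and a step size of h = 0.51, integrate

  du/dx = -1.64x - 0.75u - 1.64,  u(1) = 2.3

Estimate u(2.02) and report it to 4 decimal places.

-1.9392

RK4: k1 = f(x_n, u_n); k2 = f(x_n + h/2, u_n + (h/2)·k1); k3 = f(x_n + h/2, u_n + (h/2)·k2); k4 = f(x_n + h, u_n + h·k3); u_{n+1} = u_n + (h/6)·(k1 + 2k2 + 2k3 + k4).
x=1.000000, u=2.300000:
  k1 = f(1.000000, 2.300000) = -5.005000
  k2 = f(1.255000, 1.023725) = -4.465994
  k3 = f(1.255000, 1.161172) = -4.569079
  k4 = f(1.510000, -0.030230) = -4.093727
  u ← 2.300000 + (0.51/6)·(k1 + 2k2 + 2k3 + k4) = -0.009354
x=1.510000, u=-0.009354:
  k1 = f(1.510000, -0.009354) = -4.109384
  k2 = f(1.765000, -1.057247) = -3.741665
  k3 = f(1.765000, -0.963479) = -3.811991
  k4 = f(2.020000, -1.953470) = -3.487698
  u ← -0.009354 + (0.51/6)·(k1 + 2k2 + 2k3 + k4) = -1.939228
u(2.02) ≈ -1.9392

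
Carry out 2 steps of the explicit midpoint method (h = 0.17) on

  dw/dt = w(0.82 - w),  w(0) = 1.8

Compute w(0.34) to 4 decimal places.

1.4056

Midpoint: k1 = f(t_n, w_n); k2 = f(t_n + h/2, w_n + (h/2)·k1); w_{n+1} = w_n + h·k2.
t=0.000000, w=1.800000:
  k1 = f(0.000000, 1.800000) = -1.764000
  k2 = f(0.085000, 1.650060) = -1.369649
  w ← 1.800000 + 0.17·(-1.369649) = 1.567160
t=0.170000, w=1.567160:
  k1 = f(0.170000, 1.567160) = -1.170919
  k2 = f(0.255000, 1.467632) = -0.950485
  w ← 1.567160 + 0.17·(-0.950485) = 1.405577
w(0.34) ≈ 1.4056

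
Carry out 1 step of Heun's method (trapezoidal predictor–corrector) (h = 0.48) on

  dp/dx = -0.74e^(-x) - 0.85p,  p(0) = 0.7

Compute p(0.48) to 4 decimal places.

0.2576

Heun: k1 = f(x_n, p_n); k2 = f(x_n + h, p_n + h·k1); p_{n+1} = p_n + (h/2)·(k1 + k2).
x=0.000000, p=0.700000:
  k1 = f(0.000000, 0.700000) = -1.335000
  k2 = f(0.480000, 0.059200) = -0.508220
  p ← 0.700000 + (0.48/2)·(-1.335000 + (-0.508220)) = 0.257627
p(0.48) ≈ 0.2576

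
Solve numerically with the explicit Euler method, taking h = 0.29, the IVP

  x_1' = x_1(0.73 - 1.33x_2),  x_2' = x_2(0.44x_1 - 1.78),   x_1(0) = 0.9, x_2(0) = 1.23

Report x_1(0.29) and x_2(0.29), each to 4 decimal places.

0.6636, 0.7363

Euler on (x_1,x_2): x_1_{n+1} = x_1_n + h·x_1', x_2_{n+1} = x_2_n + h·x_2'.
0.000000: (0.900000, 1.230000); f=(-0.815310, -1.702320) → (0.663560, 0.736327)
(x_1(0.29), x_2(0.29)) ≈ (0.6636, 0.7363)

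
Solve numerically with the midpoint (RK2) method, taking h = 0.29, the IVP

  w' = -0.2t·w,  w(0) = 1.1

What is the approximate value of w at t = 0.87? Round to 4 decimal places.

1.0195

Midpoint: k1 = f(t_n, w_n); k2 = f(t_n + h/2, w_n + (h/2)·k1); w_{n+1} = w_n + h·k2.
t=0.000000, w=1.100000:
  k1 = f(0.000000, 1.100000) = 0.000000
  k2 = f(0.145000, 1.100000) = -0.031900
  w ← 1.100000 + 0.29·(-0.031900) = 1.090749
t=0.290000, w=1.090749:
  k1 = f(0.290000, 1.090749) = -0.063263
  k2 = f(0.435000, 1.081576) = -0.094097
  w ← 1.090749 + 0.29·(-0.094097) = 1.063461
t=0.580000, w=1.063461:
  k1 = f(0.580000, 1.063461) = -0.123361
  k2 = f(0.725000, 1.045573) = -0.151608
  w ← 1.063461 + 0.29·(-0.151608) = 1.019494
w(0.87) ≈ 1.0195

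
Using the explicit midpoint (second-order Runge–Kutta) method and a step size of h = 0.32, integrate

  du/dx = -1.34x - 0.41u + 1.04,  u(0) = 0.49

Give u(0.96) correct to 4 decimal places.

0.6036

Midpoint: k1 = f(x_n, u_n); k2 = f(x_n + h/2, u_n + (h/2)·k1); u_{n+1} = u_n + h·k2.
x=0.000000, u=0.490000:
  k1 = f(0.000000, 0.490000) = 0.839100
  k2 = f(0.160000, 0.624256) = 0.569655
  u ← 0.490000 + 0.32·0.569655 = 0.672290
x=0.320000, u=0.672290:
  k1 = f(0.320000, 0.672290) = 0.335561
  k2 = f(0.480000, 0.725979) = 0.099148
  u ← 0.672290 + 0.32·0.099148 = 0.704017
x=0.640000, u=0.704017:
  k1 = f(0.640000, 0.704017) = -0.106247
  k2 = f(0.800000, 0.687018) = -0.313677
  u ← 0.704017 + 0.32·(-0.313677) = 0.603640
u(0.96) ≈ 0.6036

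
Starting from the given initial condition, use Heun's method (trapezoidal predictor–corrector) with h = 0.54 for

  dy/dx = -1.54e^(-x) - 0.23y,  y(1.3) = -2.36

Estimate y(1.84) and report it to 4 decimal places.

-2.2504

Heun: k1 = f(x_n, y_n); k2 = f(x_n + h, y_n + h·k1); y_{n+1} = y_n + (h/2)·(k1 + k2).
x=1.300000, y=-2.360000:
  k1 = f(1.300000, -2.360000) = 0.123101
  k2 = f(1.840000, -2.293525) = 0.282932
  y ← -2.360000 + (0.54/2)·(0.123101 + 0.282932) = -2.250371
y(1.84) ≈ -2.2504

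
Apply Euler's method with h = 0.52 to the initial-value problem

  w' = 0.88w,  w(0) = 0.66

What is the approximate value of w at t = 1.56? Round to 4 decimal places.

Euler: w_{n+1} = w_n + h·f(t_n, w_n).
t=0.000000, w=0.660000: f=0.580800 → w ← 0.660000 + 0.52·0.580800 = 0.962016
t=0.520000, w=0.962016: f=0.846574 → w ← 0.962016 + 0.52·0.846574 = 1.402235
t=1.040000, w=1.402235: f=1.233966 → w ← 1.402235 + 0.52·1.233966 = 2.043897
w(1.56) ≈ 2.0439

2.0439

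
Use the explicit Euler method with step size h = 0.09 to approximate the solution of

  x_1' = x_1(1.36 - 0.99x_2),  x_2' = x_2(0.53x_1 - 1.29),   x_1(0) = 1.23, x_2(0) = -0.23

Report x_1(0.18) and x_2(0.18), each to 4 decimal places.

1.6050, -0.2062

Euler on (x_1,x_2): x_1_{n+1} = x_1_n + h·x_1', x_2_{n+1} = x_2_n + h·x_2'.
0.000000: (1.230000, -0.230000); f=(1.952871, 0.146763) → (1.405758, -0.216791)
0.090000: (1.405758, -0.216791); f=(2.213540, 0.118140) → (1.604977, -0.206159)
(x_1(0.18), x_2(0.18)) ≈ (1.6050, -0.2062)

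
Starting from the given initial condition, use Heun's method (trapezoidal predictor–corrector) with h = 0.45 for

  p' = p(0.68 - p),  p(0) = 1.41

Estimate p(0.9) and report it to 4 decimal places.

Heun: k1 = f(x_n, p_n); k2 = f(x_n + h, p_n + h·k1); p_{n+1} = p_n + (h/2)·(k1 + k2).
x=0.000000, p=1.410000:
  k1 = f(0.000000, 1.410000) = -1.029300
  k2 = f(0.450000, 0.946815) = -0.252624
  p ← 1.410000 + (0.45/2)·(-1.029300 + (-0.252624)) = 1.121567
x=0.450000, p=1.121567:
  k1 = f(0.450000, 1.121567) = -0.495247
  k2 = f(0.900000, 0.898706) = -0.196552
  p ← 1.121567 + (0.45/2)·(-0.495247 + (-0.196552)) = 0.965912
p(0.9) ≈ 0.9659

0.9659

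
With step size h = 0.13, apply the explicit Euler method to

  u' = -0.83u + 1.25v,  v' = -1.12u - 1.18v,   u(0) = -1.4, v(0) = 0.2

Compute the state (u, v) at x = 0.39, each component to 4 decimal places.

-0.8339, 0.5666

Euler on (u,v): u_{n+1} = u_n + h·u', v_{n+1} = v_n + h·v'.
0.000000: (-1.400000, 0.200000); f=(1.412000, 1.332000) → (-1.216440, 0.373160)
0.130000: (-1.216440, 0.373160); f=(1.476095, 0.922084) → (-1.024548, 0.493031)
0.260000: (-1.024548, 0.493031); f=(1.466663, 0.565717) → (-0.833881, 0.566574)
(u(0.39), v(0.39)) ≈ (-0.8339, 0.5666)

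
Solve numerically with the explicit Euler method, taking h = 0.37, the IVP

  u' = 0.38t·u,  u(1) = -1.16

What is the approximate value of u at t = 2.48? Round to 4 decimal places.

-2.5466

Euler: u_{n+1} = u_n + h·f(t_n, u_n).
t=1.000000, u=-1.160000: f=-0.440800 → u ← -1.160000 + 0.37·(-0.440800) = -1.323096
t=1.370000, u=-1.323096: f=-0.688804 → u ← -1.323096 + 0.37·(-0.688804) = -1.577953
t=1.740000, u=-1.577953: f=-1.043343 → u ← -1.577953 + 0.37·(-1.043343) = -1.963990
t=2.110000, u=-1.963990: f=-1.574727 → u ← -1.963990 + 0.37·(-1.574727) = -2.546639
u(2.48) ≈ -2.5466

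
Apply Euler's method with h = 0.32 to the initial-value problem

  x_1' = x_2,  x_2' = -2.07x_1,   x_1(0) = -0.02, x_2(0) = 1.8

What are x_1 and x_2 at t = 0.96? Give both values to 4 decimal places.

1.5986, 0.6923

Euler on (x_1,x_2): x_1_{n+1} = x_1_n + h·x_1', x_2_{n+1} = x_2_n + h·x_2'.
0.000000: (-0.020000, 1.800000); f=(1.800000, 0.041400) → (0.556000, 1.813248)
0.320000: (0.556000, 1.813248); f=(1.813248, -1.150920) → (1.136239, 1.444954)
0.640000: (1.136239, 1.444954); f=(1.444954, -2.352015) → (1.598625, 0.692309)
(x_1(0.96), x_2(0.96)) ≈ (1.5986, 0.6923)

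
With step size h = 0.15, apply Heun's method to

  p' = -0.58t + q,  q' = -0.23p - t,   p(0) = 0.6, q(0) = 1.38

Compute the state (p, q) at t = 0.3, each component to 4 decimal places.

0.9773, 1.2799

Heun on (p,q): k1 = f(t_n, state_n); k2 = f(t_n + h, state_n + h·k1); state_{n+1} = state_n + (h/2)·(k1 + k2).
0.000000: (0.600000, 1.380000)
  k1 = (1.380000, -0.138000)
  predictor → (0.807000, 1.359300)
  k2 = (1.272300, -0.335610)
  → (0.798922, 1.344479)
0.150000: (0.798922, 1.344479)
  k1 = (1.257479, -0.333752)
  predictor → (0.987544, 1.294416)
  k2 = (1.120416, -0.527135)
  → (0.977265, 1.279913)
(p(0.3), q(0.3)) ≈ (0.9773, 1.2799)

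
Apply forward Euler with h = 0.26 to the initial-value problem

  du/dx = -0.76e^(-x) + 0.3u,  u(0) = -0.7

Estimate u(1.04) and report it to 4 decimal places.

Euler: u_{n+1} = u_n + h·f(x_n, u_n).
x=0.000000, u=-0.700000: f=-0.970000 → u ← -0.700000 + 0.26·(-0.970000) = -0.952200
x=0.260000, u=-0.952200: f=-0.871659 → u ← -0.952200 + 0.26·(-0.871659) = -1.178831
x=0.520000, u=-1.178831: f=-0.805485 → u ← -1.178831 + 0.26·(-0.805485) = -1.388258
x=0.780000, u=-1.388258: f=-0.764866 → u ← -1.388258 + 0.26·(-0.764866) = -1.587123
u(1.04) ≈ -1.5871

-1.5871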